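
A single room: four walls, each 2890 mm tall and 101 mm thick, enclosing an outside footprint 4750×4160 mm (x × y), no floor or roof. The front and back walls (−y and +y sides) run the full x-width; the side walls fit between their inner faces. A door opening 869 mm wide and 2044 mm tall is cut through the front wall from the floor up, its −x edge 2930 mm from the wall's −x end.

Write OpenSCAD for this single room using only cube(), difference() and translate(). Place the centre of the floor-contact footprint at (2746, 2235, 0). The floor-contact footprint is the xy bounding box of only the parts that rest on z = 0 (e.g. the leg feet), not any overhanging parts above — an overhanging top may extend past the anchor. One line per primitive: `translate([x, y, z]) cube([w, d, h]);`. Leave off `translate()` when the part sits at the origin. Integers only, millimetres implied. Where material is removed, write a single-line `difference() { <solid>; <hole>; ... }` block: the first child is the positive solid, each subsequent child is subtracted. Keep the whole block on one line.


difference() { translate([371, 155, 0]) cube([4750, 101, 2890]); translate([3301, 155, 0]) cube([869, 101, 2044]); }
translate([371, 4214, 0]) cube([4750, 101, 2890]);
translate([371, 256, 0]) cube([101, 3958, 2890]);
translate([5020, 256, 0]) cube([101, 3958, 2890]);


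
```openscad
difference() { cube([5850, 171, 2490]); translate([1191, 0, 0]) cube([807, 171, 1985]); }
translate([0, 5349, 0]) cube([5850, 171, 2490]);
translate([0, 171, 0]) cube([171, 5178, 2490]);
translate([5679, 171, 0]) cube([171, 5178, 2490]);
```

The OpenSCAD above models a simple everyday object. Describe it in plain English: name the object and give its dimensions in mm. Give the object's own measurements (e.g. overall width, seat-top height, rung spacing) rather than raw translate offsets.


A single room: four walls, each 2490 mm tall and 171 mm thick, enclosing an outside footprint 5850×5520 mm (x × y), no floor or roof. The front and back walls (−y and +y sides) run the full x-width; the side walls fit between their inner faces. A door opening 807 mm wide and 1985 mm tall is cut through the front wall from the floor up, its −x edge 1191 mm from the wall's −x end.


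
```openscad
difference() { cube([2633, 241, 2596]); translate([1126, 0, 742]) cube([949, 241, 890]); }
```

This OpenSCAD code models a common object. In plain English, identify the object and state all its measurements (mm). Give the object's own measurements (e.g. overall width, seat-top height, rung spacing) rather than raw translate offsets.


A wall 2633 mm long (x), 241 mm thick (y), 2596 mm tall, with a rectangular window opening cut through it. The opening is 949 mm wide and 890 mm tall; its sill is at z = 742 mm and its near (−x) edge is 1126 mm from the wall's −x end. The opening passes through the full wall thickness.


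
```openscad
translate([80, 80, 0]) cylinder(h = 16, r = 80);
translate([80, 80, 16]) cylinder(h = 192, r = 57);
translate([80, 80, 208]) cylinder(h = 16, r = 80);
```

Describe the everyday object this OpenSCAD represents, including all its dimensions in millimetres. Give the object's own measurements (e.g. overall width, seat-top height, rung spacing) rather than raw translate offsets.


A spool: two coaxial disc flanges of radius 80 mm and thickness 16 mm, joined by a core cylinder of radius 57 mm and height 192 mm. The lower flange rests on z = 0 and the three cylinders share a vertical axis.


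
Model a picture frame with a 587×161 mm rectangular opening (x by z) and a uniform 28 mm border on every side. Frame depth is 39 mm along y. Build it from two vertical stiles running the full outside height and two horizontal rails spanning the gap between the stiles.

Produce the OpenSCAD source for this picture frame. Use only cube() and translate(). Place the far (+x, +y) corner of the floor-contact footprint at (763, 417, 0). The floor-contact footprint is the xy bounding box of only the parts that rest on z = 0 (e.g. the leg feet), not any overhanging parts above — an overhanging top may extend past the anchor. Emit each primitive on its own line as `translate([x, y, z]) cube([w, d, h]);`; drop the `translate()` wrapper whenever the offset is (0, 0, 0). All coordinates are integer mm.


translate([120, 378, 0]) cube([28, 39, 217]);
translate([735, 378, 0]) cube([28, 39, 217]);
translate([148, 378, 0]) cube([587, 39, 28]);
translate([148, 378, 189]) cube([587, 39, 28]);


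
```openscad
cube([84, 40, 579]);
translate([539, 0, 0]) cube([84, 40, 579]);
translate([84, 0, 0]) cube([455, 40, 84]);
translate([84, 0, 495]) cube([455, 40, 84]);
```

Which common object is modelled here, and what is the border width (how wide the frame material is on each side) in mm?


A picture frame. The border width is 84 mm.

Four thin pieces enclosing a rectangular opening — a picture frame. The two full-height stiles are 579 mm tall; the top rail sits at z = 495 and is 84 mm tall, so the border above the opening is 579 − 495 = 84 mm, matching the stile x-width.


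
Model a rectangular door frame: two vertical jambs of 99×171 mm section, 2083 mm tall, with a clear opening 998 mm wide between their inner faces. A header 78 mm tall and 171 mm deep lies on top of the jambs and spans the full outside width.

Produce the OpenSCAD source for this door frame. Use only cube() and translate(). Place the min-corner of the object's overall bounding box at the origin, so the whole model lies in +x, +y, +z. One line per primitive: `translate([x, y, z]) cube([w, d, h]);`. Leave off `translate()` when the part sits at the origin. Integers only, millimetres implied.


cube([99, 171, 2083]);
translate([1097, 0, 0]) cube([99, 171, 2083]);
translate([0, 0, 2083]) cube([1196, 171, 78]);


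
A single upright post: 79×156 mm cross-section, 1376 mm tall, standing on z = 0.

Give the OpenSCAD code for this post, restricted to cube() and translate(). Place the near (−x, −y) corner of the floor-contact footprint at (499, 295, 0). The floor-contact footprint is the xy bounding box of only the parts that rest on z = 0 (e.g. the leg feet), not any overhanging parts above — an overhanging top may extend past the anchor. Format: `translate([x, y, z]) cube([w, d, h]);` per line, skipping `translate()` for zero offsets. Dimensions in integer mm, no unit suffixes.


translate([499, 295, 0]) cube([79, 156, 1376]);


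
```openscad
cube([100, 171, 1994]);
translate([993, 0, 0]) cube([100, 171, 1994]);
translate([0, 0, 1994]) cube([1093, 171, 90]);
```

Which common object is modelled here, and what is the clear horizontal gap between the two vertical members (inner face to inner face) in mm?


A door frame. The clear opening width is 893 mm.

Two 1994 mm tall posts with a header on top — a door frame. The left jamb is 100 mm wide at x = 0; the right jamb starts at x = 993. The clear opening is 993 − 100 = 893 mm.


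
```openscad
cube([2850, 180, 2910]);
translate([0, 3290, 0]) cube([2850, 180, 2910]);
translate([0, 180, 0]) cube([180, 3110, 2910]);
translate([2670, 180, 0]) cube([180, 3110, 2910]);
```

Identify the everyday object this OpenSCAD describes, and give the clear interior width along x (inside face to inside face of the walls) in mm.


A house (or room) frame. The interior width is 2490 mm.

Four 2910 mm walls enclosing a rectangle with no floor or roof — a room or house frame. Outside width is 2850 mm and wall thickness is 180 mm, so the interior width is 2850 − 2 × 180 = 2490 mm.


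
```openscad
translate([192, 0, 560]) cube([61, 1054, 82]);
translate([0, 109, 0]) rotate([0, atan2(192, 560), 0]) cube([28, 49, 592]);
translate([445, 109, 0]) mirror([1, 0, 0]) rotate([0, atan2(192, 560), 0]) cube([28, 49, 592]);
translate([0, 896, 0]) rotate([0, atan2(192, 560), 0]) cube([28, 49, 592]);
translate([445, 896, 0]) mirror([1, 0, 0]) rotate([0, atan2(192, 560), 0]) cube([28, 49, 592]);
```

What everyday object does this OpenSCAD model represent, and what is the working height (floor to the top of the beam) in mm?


A sawhorse. The overall height is 642 mm.

A beam across two mirrored pairs of raked legs — a sawhorse. The beam's underside is at z = 560 (matching the legs' vertical rise in atan2(192, 560)) and the beam is 82 mm tall, so its top is at 560 + 82 = 642 mm. The raked legs top out at the beam's underside, so that is the highest point.


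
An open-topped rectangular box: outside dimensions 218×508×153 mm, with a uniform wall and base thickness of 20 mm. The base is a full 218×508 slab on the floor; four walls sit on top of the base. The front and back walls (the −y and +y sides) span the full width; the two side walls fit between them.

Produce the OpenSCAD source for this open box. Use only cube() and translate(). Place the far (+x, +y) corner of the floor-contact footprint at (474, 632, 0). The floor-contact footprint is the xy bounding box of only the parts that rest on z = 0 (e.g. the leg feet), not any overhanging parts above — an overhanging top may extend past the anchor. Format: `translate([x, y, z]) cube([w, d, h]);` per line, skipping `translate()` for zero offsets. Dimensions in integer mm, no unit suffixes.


translate([256, 124, 0]) cube([218, 508, 20]);
translate([256, 124, 20]) cube([218, 20, 133]);
translate([256, 612, 20]) cube([218, 20, 133]);
translate([256, 144, 20]) cube([20, 468, 133]);
translate([454, 144, 20]) cube([20, 468, 133]);


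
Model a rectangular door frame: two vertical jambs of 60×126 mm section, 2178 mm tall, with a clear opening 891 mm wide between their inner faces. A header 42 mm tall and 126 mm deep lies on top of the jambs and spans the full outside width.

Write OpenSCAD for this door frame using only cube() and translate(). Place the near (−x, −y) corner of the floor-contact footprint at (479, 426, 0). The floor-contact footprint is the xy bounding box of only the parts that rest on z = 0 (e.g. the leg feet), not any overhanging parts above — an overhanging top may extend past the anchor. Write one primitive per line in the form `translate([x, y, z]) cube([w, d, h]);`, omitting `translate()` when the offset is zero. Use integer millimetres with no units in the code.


translate([479, 426, 0]) cube([60, 126, 2178]);
translate([1430, 426, 0]) cube([60, 126, 2178]);
translate([479, 426, 2178]) cube([1011, 126, 42]);


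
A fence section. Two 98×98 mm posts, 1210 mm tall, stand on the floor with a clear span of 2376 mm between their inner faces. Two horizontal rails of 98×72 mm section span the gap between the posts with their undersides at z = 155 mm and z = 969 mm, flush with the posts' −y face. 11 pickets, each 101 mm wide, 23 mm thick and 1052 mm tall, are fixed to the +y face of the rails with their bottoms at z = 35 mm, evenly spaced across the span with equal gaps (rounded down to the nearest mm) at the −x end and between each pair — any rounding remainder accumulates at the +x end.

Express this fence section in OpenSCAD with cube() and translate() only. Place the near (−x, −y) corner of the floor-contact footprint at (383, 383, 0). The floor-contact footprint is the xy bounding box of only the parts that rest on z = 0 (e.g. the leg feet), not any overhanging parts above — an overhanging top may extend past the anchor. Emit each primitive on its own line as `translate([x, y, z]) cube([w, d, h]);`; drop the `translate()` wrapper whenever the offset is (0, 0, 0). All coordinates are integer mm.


translate([383, 383, 0]) cube([98, 98, 1210]);
translate([2857, 383, 0]) cube([98, 98, 1210]);
translate([481, 383, 155]) cube([2376, 98, 72]);
translate([481, 383, 969]) cube([2376, 98, 72]);
translate([586, 481, 35]) cube([101, 23, 1052]);
translate([792, 481, 35]) cube([101, 23, 1052]);
translate([998, 481, 35]) cube([101, 23, 1052]);
translate([1204, 481, 35]) cube([101, 23, 1052]);
translate([1410, 481, 35]) cube([101, 23, 1052]);
translate([1616, 481, 35]) cube([101, 23, 1052]);
translate([1822, 481, 35]) cube([101, 23, 1052]);
translate([2028, 481, 35]) cube([101, 23, 1052]);
translate([2234, 481, 35]) cube([101, 23, 1052]);
translate([2440, 481, 35]) cube([101, 23, 1052]);
translate([2646, 481, 35]) cube([101, 23, 1052]);


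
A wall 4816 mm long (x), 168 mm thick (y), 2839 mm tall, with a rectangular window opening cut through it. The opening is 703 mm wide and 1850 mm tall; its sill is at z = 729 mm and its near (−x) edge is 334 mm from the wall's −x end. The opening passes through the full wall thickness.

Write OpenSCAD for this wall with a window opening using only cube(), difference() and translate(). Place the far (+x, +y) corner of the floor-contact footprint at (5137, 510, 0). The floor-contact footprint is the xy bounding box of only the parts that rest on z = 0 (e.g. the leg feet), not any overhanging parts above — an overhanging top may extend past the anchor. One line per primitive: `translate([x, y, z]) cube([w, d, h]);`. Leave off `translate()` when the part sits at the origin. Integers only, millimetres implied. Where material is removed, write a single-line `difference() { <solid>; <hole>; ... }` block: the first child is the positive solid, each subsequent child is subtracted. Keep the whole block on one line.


difference() { translate([321, 342, 0]) cube([4816, 168, 2839]); translate([655, 342, 729]) cube([703, 168, 1850]); }


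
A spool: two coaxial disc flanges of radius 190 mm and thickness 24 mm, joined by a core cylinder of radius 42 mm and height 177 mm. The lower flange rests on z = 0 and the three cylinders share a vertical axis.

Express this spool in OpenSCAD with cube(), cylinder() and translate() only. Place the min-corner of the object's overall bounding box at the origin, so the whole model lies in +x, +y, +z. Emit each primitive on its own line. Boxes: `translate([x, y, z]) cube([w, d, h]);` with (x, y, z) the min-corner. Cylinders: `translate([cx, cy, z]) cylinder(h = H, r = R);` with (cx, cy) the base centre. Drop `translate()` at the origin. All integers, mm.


translate([190, 190, 0]) cylinder(h = 24, r = 190);
translate([190, 190, 24]) cylinder(h = 177, r = 42);
translate([190, 190, 201]) cylinder(h = 24, r = 190);


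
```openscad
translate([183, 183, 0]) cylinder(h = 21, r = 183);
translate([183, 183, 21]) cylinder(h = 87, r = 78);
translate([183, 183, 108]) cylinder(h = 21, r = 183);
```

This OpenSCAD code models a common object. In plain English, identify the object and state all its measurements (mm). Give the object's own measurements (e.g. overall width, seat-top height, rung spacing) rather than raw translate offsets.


A spool: two coaxial disc flanges of radius 183 mm and thickness 21 mm, joined by a core cylinder of radius 78 mm and height 87 mm. The lower flange rests on z = 0 and the three cylinders share a vertical axis.


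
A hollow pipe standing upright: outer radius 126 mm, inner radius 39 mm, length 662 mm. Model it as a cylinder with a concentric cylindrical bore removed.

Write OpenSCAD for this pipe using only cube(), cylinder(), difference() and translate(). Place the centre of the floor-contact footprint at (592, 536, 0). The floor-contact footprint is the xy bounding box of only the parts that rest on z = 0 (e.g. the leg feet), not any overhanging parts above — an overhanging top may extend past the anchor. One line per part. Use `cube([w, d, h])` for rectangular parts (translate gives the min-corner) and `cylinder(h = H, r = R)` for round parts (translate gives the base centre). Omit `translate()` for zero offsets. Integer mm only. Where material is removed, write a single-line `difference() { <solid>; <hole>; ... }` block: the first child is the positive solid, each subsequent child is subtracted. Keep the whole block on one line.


difference() { translate([592, 536, 0]) cylinder(h = 662, r = 126); translate([592, 536, 0]) cylinder(h = 662, r = 39); }


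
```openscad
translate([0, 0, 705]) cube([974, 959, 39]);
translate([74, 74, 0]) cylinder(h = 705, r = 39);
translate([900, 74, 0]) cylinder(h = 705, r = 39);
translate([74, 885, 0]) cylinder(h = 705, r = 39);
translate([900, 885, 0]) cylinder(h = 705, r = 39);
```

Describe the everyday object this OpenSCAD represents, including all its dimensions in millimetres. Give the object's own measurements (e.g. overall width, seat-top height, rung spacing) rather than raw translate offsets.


A table: top 974 mm (x) × 959 mm (y), 39 mm thick, upper face at z = 744 mm, on four round legs of 78 mm diameter, each leg's bounding box inset 35 mm from the nearest pair of top edges from z = 0 to the bottom of the top.


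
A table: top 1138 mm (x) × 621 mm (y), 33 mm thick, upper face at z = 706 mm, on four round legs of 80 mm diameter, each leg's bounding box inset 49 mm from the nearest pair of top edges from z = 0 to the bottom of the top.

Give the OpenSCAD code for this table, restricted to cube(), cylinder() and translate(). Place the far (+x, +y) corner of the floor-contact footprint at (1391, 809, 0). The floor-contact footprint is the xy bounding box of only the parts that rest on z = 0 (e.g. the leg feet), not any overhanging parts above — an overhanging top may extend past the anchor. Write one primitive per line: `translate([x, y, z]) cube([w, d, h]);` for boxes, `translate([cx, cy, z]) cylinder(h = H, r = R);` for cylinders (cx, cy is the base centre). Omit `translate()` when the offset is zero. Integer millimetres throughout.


translate([302, 237, 673]) cube([1138, 621, 33]);
translate([391, 326, 0]) cylinder(h = 673, r = 40);
translate([1351, 326, 0]) cylinder(h = 673, r = 40);
translate([391, 769, 0]) cylinder(h = 673, r = 40);
translate([1351, 769, 0]) cylinder(h = 673, r = 40);


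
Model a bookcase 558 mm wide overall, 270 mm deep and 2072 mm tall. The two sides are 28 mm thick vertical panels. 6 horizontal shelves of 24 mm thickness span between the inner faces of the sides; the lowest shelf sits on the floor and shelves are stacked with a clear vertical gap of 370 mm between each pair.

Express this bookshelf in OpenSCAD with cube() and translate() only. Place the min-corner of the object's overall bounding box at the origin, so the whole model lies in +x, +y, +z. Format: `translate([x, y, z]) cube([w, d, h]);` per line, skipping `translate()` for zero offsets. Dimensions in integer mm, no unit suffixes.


cube([28, 270, 2072]);
translate([530, 0, 0]) cube([28, 270, 2072]);
translate([28, 0, 0]) cube([502, 270, 24]);
translate([28, 0, 394]) cube([502, 270, 24]);
translate([28, 0, 788]) cube([502, 270, 24]);
translate([28, 0, 1182]) cube([502, 270, 24]);
translate([28, 0, 1576]) cube([502, 270, 24]);
translate([28, 0, 1970]) cube([502, 270, 24]);


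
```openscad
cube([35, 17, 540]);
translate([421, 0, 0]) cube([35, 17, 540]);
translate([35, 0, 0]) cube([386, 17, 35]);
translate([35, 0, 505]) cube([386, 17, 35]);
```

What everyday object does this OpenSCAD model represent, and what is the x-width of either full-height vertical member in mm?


A picture frame. The border width is 35 mm.

Four thin pieces enclosing a rectangular opening — a picture frame. The two full-height stiles are 540 mm tall; the top rail sits at z = 505 and is 35 mm tall, so the border above the opening is 540 − 505 = 35 mm, matching the stile x-width.


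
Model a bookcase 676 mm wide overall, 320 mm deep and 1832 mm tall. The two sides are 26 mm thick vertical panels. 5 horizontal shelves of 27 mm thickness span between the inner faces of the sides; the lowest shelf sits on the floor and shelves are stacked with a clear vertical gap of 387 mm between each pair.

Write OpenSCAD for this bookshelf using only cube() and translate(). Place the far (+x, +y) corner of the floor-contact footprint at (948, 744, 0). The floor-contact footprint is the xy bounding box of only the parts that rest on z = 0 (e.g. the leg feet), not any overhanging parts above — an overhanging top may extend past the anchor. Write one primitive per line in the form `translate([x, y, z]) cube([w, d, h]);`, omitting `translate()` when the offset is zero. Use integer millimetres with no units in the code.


translate([272, 424, 0]) cube([26, 320, 1832]);
translate([922, 424, 0]) cube([26, 320, 1832]);
translate([298, 424, 0]) cube([624, 320, 27]);
translate([298, 424, 414]) cube([624, 320, 27]);
translate([298, 424, 828]) cube([624, 320, 27]);
translate([298, 424, 1242]) cube([624, 320, 27]);
translate([298, 424, 1656]) cube([624, 320, 27]);


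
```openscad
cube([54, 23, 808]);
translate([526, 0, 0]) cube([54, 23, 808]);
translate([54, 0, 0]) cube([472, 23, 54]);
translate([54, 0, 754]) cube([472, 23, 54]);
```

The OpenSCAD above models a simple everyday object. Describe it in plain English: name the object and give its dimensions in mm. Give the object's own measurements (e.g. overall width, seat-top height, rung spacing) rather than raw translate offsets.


A rectangular picture frame lying in the x–z plane (depth along y). The opening is 472 mm wide (x) by 700 mm tall (z), surrounded by a border 54 mm wide on all four sides. The frame is 23 mm deep and is made of two full-height vertical stiles with two horizontal rails fitted between them.


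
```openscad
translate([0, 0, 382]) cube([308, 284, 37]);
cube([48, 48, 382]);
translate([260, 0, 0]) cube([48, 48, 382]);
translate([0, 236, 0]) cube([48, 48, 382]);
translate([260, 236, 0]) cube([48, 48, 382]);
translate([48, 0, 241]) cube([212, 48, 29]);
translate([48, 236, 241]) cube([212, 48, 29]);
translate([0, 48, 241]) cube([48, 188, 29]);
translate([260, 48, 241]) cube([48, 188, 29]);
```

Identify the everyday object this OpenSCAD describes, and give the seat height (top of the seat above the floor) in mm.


A stool. The seat height is 419 mm.

A 308×284×37 slab at z = 382 on four corner posts — a stool. The seat top is 382 + 37 = 419 mm.


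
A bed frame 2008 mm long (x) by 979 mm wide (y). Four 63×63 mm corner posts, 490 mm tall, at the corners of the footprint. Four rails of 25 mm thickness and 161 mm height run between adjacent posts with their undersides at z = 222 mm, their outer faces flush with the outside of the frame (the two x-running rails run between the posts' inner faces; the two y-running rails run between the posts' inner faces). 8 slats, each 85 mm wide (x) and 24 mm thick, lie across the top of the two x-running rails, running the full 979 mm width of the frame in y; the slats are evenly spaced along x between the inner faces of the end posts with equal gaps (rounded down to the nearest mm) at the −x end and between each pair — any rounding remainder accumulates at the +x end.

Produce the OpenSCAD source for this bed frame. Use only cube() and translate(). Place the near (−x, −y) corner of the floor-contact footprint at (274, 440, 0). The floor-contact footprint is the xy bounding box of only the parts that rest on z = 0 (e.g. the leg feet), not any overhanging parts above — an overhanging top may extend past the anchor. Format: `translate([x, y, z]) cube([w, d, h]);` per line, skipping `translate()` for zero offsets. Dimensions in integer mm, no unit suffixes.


translate([274, 440, 0]) cube([63, 63, 490]);
translate([274, 1356, 0]) cube([63, 63, 490]);
translate([2219, 440, 0]) cube([63, 63, 490]);
translate([2219, 1356, 0]) cube([63, 63, 490]);
translate([337, 440, 222]) cube([1882, 25, 161]);
translate([337, 1394, 222]) cube([1882, 25, 161]);
translate([274, 503, 222]) cube([25, 853, 161]);
translate([2257, 503, 222]) cube([25, 853, 161]);
translate([470, 440, 383]) cube([85, 979, 24]);
translate([688, 440, 383]) cube([85, 979, 24]);
translate([906, 440, 383]) cube([85, 979, 24]);
translate([1124, 440, 383]) cube([85, 979, 24]);
translate([1342, 440, 383]) cube([85, 979, 24]);
translate([1560, 440, 383]) cube([85, 979, 24]);
translate([1778, 440, 383]) cube([85, 979, 24]);
translate([1996, 440, 383]) cube([85, 979, 24]);


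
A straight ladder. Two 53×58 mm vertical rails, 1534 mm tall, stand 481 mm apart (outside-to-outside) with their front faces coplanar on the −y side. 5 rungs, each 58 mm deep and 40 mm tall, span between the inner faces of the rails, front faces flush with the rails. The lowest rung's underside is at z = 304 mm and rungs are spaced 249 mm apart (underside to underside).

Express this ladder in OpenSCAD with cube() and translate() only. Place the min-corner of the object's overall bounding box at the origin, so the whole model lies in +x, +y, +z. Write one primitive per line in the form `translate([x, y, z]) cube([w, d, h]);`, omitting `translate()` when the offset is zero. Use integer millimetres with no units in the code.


cube([53, 58, 1534]);
translate([428, 0, 0]) cube([53, 58, 1534]);
translate([53, 0, 304]) cube([375, 58, 40]);
translate([53, 0, 553]) cube([375, 58, 40]);
translate([53, 0, 802]) cube([375, 58, 40]);
translate([53, 0, 1051]) cube([375, 58, 40]);
translate([53, 0, 1300]) cube([375, 58, 40]);


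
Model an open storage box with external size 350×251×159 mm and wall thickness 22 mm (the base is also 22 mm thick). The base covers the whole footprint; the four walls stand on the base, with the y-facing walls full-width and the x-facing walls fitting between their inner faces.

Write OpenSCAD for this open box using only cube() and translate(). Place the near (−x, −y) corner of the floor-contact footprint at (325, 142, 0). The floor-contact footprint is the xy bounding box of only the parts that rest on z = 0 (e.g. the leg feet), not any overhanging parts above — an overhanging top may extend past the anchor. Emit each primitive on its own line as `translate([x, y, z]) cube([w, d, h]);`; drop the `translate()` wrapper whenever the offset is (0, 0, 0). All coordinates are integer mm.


translate([325, 142, 0]) cube([350, 251, 22]);
translate([325, 142, 22]) cube([350, 22, 137]);
translate([325, 371, 22]) cube([350, 22, 137]);
translate([325, 164, 22]) cube([22, 207, 137]);
translate([653, 164, 22]) cube([22, 207, 137]);


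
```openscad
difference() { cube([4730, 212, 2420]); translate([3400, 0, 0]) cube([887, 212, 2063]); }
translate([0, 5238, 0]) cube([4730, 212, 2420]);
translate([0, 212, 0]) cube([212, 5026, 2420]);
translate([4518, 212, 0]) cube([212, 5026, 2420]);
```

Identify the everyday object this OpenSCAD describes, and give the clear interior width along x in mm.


A single room. The interior width is 4306 mm.

Four walls enclosing a rectangle with a door in the front wall — a room. Outside width 4730 minus two 212 mm walls gives 4306 mm.


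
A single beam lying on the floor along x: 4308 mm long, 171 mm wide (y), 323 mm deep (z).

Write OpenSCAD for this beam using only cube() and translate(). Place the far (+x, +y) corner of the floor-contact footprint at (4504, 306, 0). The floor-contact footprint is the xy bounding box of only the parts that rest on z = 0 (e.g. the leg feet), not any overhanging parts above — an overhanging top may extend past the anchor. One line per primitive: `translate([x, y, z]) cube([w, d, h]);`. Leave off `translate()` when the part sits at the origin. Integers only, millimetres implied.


translate([196, 135, 0]) cube([4308, 171, 323]);


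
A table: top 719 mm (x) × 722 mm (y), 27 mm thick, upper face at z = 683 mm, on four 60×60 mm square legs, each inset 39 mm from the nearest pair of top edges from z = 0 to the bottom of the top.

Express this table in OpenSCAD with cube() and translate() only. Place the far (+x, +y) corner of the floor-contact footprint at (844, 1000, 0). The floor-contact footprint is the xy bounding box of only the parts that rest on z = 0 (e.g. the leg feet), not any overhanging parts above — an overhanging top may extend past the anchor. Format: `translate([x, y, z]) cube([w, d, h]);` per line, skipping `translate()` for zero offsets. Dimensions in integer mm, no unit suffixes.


// leg_h = 683 - 27 = 656
translate([164, 317, 656]) cube([719, 722, 27]);
translate([203, 356, 0]) cube([60, 60, 656]);
translate([784, 356, 0]) cube([60, 60, 656]);
translate([203, 940, 0]) cube([60, 60, 656]);
translate([784, 940, 0]) cube([60, 60, 656]);


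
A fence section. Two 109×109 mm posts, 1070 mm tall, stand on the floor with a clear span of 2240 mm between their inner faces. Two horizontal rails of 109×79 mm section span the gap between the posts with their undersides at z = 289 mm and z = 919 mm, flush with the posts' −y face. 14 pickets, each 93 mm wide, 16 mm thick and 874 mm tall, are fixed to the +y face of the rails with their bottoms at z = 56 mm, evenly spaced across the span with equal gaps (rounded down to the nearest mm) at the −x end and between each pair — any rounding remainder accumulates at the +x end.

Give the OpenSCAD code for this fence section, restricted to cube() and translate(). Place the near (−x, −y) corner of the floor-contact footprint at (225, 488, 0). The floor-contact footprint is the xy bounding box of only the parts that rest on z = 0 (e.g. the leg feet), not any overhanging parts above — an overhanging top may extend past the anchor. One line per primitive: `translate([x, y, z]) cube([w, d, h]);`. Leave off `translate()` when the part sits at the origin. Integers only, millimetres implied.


translate([225, 488, 0]) cube([109, 109, 1070]);
translate([2574, 488, 0]) cube([109, 109, 1070]);
translate([334, 488, 289]) cube([2240, 109, 79]);
translate([334, 488, 919]) cube([2240, 109, 79]);
translate([396, 597, 56]) cube([93, 16, 874]);
translate([551, 597, 56]) cube([93, 16, 874]);
translate([706, 597, 56]) cube([93, 16, 874]);
translate([861, 597, 56]) cube([93, 16, 874]);
translate([1016, 597, 56]) cube([93, 16, 874]);
translate([1171, 597, 56]) cube([93, 16, 874]);
translate([1326, 597, 56]) cube([93, 16, 874]);
translate([1481, 597, 56]) cube([93, 16, 874]);
translate([1636, 597, 56]) cube([93, 16, 874]);
translate([1791, 597, 56]) cube([93, 16, 874]);
translate([1946, 597, 56]) cube([93, 16, 874]);
translate([2101, 597, 56]) cube([93, 16, 874]);
translate([2256, 597, 56]) cube([93, 16, 874]);
translate([2411, 597, 56]) cube([93, 16, 874]);


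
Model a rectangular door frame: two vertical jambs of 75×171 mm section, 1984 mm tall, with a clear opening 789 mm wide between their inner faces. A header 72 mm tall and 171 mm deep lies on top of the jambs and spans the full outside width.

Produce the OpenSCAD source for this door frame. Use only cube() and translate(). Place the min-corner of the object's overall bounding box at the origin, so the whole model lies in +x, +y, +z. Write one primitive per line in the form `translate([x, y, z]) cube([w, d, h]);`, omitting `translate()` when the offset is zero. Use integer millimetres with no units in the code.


cube([75, 171, 1984]);
translate([864, 0, 0]) cube([75, 171, 1984]);
translate([0, 0, 1984]) cube([939, 171, 72]);


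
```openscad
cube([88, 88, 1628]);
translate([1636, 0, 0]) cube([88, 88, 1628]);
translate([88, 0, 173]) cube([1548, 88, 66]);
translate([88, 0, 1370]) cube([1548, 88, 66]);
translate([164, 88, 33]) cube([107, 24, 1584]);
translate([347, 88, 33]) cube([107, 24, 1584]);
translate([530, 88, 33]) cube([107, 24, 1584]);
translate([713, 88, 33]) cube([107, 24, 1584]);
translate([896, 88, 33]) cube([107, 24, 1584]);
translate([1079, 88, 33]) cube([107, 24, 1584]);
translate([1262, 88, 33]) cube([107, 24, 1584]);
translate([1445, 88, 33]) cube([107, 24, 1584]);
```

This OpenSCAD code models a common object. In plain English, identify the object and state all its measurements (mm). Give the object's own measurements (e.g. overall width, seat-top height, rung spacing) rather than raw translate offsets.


A fence section. Two 88×88 mm posts, 1628 mm tall, stand on the floor with a clear span of 1548 mm between their inner faces. Two horizontal rails of 88×66 mm section span the gap between the posts with their undersides at z = 173 mm and z = 1370 mm, flush with the posts' −y face. 8 pickets, each 107 mm wide, 24 mm thick and 1584 mm tall, are fixed to the +y face of the rails with their bottoms at z = 33 mm, spaced across the span with a 76 mm gap after the −x post and between neighbouring pickets, with 84 mm left before the +x post.


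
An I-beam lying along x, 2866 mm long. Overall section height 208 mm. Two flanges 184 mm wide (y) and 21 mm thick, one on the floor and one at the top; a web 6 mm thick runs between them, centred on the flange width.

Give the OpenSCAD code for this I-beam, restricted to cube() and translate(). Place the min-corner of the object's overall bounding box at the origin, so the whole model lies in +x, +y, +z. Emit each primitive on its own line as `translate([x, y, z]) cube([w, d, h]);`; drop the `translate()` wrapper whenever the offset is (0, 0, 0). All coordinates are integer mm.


cube([2866, 184, 21]);
translate([0, 89, 21]) cube([2866, 6, 166]);
translate([0, 0, 187]) cube([2866, 184, 21]);


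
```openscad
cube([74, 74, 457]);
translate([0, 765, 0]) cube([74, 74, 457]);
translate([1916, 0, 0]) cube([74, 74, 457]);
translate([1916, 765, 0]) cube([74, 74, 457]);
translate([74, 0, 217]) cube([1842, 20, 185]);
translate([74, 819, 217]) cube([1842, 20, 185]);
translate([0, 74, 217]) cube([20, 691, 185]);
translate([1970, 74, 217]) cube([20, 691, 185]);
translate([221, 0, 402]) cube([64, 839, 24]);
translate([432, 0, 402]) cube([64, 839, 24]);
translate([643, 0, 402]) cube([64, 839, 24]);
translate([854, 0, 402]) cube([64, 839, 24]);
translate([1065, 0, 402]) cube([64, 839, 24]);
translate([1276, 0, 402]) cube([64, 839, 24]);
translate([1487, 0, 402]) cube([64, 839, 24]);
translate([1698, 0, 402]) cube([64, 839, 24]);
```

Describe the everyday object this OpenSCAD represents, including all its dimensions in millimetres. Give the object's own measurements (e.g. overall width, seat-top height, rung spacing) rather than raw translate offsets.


A bed frame 1990 mm long (x) by 839 mm wide (y). Four 74×74 mm corner posts, 457 mm tall, at the corners of the footprint. Four rails of 20 mm thickness and 185 mm height run between adjacent posts with their undersides at z = 217 mm, their outer faces flush with the outside of the frame (the two x-running rails run between the posts' inner faces; the two y-running rails run between the posts' inner faces). 8 slats, each 64 mm wide (x) and 24 mm thick, lie across the top of the two x-running rails, running the full 839 mm width of the frame in y; along x they sit between the end posts with a 147 mm gap after the −x posts and between neighbouring slats, leaving 154 mm before the +x posts.


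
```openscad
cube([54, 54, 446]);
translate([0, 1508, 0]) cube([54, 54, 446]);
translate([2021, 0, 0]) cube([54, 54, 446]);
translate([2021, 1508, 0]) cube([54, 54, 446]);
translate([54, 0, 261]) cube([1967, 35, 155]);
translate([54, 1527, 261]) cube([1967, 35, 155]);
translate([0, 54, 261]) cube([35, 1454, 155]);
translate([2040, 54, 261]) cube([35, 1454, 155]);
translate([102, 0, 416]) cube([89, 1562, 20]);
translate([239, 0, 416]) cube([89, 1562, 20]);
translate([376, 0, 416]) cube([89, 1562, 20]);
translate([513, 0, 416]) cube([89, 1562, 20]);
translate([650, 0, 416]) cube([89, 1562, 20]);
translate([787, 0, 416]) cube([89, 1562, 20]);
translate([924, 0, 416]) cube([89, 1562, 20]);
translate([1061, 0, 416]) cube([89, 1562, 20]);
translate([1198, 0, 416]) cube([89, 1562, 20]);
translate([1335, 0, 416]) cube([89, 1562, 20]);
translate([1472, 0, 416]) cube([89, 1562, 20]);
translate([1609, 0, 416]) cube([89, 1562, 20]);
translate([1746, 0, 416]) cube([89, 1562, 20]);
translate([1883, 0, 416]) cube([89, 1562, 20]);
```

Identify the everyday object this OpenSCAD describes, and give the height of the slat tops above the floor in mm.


A bed frame. The slat-top height is 436 mm.

Four posts, four rails, and a row of slats — a bed frame. Slats sit on the rails at z = 261 + 155 = 416; with slat thickness 20, the top is 436 mm.


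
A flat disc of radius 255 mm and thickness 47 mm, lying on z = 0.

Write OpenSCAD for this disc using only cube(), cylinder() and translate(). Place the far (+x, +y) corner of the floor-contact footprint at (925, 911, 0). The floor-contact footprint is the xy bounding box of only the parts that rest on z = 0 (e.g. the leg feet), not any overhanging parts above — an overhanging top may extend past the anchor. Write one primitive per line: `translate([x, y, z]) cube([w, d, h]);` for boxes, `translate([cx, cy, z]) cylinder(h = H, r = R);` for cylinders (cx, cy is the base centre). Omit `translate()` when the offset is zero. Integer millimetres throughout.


translate([670, 656, 0]) cylinder(h = 47, r = 255);


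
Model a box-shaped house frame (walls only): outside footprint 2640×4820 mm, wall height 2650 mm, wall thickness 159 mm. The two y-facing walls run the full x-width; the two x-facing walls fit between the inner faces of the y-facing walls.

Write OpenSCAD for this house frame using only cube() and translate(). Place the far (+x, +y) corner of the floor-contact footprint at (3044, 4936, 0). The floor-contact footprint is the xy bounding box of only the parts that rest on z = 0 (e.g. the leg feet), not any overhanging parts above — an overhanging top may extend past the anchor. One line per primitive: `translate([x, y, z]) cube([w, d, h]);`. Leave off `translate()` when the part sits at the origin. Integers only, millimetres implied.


translate([404, 116, 0]) cube([2640, 159, 2650]);
translate([404, 4777, 0]) cube([2640, 159, 2650]);
translate([404, 275, 0]) cube([159, 4502, 2650]);
translate([2885, 275, 0]) cube([159, 4502, 2650]);


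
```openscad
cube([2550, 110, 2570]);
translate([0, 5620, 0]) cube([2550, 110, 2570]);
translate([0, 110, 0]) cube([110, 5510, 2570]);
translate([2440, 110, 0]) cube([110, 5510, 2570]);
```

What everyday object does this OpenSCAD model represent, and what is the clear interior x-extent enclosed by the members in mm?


A house (or room) frame. The interior width is 2330 mm.

Four 2570 mm walls enclosing a rectangle with no floor or roof — a room or house frame. Outside width is 2550 mm and wall thickness is 110 mm, so the interior width is 2550 − 2 × 110 = 2330 mm.


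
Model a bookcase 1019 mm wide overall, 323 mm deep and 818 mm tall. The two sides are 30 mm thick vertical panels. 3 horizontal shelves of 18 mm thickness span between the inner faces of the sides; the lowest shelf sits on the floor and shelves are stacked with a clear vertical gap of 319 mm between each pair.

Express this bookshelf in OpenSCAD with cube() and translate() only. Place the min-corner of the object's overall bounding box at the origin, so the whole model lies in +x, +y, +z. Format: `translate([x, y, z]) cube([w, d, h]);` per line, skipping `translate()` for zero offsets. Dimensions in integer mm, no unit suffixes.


cube([30, 323, 818]);
translate([989, 0, 0]) cube([30, 323, 818]);
translate([30, 0, 0]) cube([959, 323, 18]);
translate([30, 0, 337]) cube([959, 323, 18]);
translate([30, 0, 674]) cube([959, 323, 18]);


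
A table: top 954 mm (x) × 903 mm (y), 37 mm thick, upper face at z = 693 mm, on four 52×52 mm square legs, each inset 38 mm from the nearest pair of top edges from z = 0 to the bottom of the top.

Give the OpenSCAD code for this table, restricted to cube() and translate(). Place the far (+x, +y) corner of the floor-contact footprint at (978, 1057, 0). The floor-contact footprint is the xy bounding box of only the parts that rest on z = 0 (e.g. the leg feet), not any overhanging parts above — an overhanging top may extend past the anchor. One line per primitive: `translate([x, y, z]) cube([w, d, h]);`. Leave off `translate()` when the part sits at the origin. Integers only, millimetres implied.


translate([62, 192, 656]) cube([954, 903, 37]);
translate([100, 230, 0]) cube([52, 52, 656]);
translate([926, 230, 0]) cube([52, 52, 656]);
translate([100, 1005, 0]) cube([52, 52, 656]);
translate([926, 1005, 0]) cube([52, 52, 656]);


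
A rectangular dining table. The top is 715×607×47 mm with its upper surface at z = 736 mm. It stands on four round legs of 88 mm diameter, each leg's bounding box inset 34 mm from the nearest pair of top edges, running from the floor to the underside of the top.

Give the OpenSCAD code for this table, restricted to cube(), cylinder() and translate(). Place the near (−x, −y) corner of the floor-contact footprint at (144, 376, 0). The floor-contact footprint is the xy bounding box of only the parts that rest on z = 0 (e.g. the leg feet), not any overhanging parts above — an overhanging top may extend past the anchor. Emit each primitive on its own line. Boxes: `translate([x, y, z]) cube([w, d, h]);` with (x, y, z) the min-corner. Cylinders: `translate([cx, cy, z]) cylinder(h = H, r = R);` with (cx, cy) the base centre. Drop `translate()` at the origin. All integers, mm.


translate([110, 342, 689]) cube([715, 607, 47]);
translate([188, 420, 0]) cylinder(h = 689, r = 44);
translate([747, 420, 0]) cylinder(h = 689, r = 44);
translate([188, 871, 0]) cylinder(h = 689, r = 44);
translate([747, 871, 0]) cylinder(h = 689, r = 44);
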